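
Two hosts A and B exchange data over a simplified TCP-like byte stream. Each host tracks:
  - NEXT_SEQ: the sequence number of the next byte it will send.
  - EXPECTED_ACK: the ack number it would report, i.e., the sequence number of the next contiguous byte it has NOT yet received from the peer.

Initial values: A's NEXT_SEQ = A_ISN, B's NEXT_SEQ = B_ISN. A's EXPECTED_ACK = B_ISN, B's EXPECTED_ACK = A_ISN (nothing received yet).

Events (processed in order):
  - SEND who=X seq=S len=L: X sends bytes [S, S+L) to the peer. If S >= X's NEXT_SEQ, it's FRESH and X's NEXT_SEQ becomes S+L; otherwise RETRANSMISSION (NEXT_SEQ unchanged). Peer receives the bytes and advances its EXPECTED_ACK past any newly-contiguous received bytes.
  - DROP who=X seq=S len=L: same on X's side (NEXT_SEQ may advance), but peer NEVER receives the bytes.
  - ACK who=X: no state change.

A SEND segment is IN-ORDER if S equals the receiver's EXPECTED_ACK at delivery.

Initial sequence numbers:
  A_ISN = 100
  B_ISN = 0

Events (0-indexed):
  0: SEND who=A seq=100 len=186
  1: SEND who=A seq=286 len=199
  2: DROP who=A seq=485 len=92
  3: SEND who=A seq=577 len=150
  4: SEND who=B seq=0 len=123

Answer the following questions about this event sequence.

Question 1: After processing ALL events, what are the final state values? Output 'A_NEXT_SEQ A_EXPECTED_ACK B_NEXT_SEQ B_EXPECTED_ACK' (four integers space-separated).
Answer: 727 123 123 485

Derivation:
After event 0: A_seq=286 A_ack=0 B_seq=0 B_ack=286
After event 1: A_seq=485 A_ack=0 B_seq=0 B_ack=485
After event 2: A_seq=577 A_ack=0 B_seq=0 B_ack=485
After event 3: A_seq=727 A_ack=0 B_seq=0 B_ack=485
After event 4: A_seq=727 A_ack=123 B_seq=123 B_ack=485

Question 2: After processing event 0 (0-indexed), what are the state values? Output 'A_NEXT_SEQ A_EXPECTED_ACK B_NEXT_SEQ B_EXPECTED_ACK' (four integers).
After event 0: A_seq=286 A_ack=0 B_seq=0 B_ack=286

286 0 0 286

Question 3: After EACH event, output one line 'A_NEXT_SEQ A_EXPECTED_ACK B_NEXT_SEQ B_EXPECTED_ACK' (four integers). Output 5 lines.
286 0 0 286
485 0 0 485
577 0 0 485
727 0 0 485
727 123 123 485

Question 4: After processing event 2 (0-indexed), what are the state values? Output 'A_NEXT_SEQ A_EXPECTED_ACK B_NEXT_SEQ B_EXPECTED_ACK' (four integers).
After event 0: A_seq=286 A_ack=0 B_seq=0 B_ack=286
After event 1: A_seq=485 A_ack=0 B_seq=0 B_ack=485
After event 2: A_seq=577 A_ack=0 B_seq=0 B_ack=485

577 0 0 485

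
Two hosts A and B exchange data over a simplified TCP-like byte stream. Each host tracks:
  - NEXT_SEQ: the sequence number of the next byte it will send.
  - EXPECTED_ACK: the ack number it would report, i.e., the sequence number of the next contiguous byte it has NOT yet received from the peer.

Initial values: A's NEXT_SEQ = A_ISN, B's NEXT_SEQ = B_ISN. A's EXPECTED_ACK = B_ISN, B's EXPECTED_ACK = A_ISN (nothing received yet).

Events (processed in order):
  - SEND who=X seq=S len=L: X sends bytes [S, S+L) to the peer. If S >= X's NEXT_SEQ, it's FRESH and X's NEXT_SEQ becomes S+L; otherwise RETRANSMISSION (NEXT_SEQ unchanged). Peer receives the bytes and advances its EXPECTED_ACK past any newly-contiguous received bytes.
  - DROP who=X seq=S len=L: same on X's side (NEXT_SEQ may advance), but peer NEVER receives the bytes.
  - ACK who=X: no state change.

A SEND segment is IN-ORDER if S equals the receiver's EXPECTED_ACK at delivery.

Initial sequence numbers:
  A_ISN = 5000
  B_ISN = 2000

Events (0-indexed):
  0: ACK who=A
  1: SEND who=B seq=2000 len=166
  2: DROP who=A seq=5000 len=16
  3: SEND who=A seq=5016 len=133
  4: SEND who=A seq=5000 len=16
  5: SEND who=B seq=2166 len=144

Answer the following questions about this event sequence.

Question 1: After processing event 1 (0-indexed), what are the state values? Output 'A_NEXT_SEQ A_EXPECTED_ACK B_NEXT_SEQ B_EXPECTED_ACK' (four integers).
After event 0: A_seq=5000 A_ack=2000 B_seq=2000 B_ack=5000
After event 1: A_seq=5000 A_ack=2166 B_seq=2166 B_ack=5000

5000 2166 2166 5000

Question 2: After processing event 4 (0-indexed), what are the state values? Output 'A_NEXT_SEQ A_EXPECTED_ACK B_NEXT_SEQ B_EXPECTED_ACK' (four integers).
After event 0: A_seq=5000 A_ack=2000 B_seq=2000 B_ack=5000
After event 1: A_seq=5000 A_ack=2166 B_seq=2166 B_ack=5000
After event 2: A_seq=5016 A_ack=2166 B_seq=2166 B_ack=5000
After event 3: A_seq=5149 A_ack=2166 B_seq=2166 B_ack=5000
After event 4: A_seq=5149 A_ack=2166 B_seq=2166 B_ack=5149

5149 2166 2166 5149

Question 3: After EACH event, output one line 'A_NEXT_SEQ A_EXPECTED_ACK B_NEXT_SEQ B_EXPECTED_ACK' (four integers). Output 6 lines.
5000 2000 2000 5000
5000 2166 2166 5000
5016 2166 2166 5000
5149 2166 2166 5000
5149 2166 2166 5149
5149 2310 2310 5149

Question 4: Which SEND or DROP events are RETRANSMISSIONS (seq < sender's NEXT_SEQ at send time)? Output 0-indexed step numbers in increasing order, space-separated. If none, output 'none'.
Answer: 4

Derivation:
Step 1: SEND seq=2000 -> fresh
Step 2: DROP seq=5000 -> fresh
Step 3: SEND seq=5016 -> fresh
Step 4: SEND seq=5000 -> retransmit
Step 5: SEND seq=2166 -> fresh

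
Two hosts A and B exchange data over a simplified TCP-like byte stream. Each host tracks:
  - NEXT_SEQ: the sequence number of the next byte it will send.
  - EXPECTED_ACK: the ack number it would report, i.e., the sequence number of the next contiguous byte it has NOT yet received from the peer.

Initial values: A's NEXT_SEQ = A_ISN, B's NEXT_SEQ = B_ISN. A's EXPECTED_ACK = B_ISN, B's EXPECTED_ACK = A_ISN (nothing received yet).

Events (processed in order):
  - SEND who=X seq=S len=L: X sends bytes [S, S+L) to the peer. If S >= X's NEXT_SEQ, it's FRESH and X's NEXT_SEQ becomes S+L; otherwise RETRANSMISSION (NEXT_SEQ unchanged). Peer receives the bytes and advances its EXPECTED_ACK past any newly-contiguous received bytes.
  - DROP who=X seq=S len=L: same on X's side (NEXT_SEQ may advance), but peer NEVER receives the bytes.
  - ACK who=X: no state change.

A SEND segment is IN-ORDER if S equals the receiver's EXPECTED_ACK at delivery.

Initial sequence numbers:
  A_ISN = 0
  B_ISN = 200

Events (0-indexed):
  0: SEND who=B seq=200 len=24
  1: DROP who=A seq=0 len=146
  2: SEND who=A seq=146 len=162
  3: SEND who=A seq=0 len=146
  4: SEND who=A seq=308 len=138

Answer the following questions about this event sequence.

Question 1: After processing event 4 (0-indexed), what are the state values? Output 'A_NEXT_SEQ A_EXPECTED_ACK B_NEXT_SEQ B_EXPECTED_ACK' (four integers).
After event 0: A_seq=0 A_ack=224 B_seq=224 B_ack=0
After event 1: A_seq=146 A_ack=224 B_seq=224 B_ack=0
After event 2: A_seq=308 A_ack=224 B_seq=224 B_ack=0
After event 3: A_seq=308 A_ack=224 B_seq=224 B_ack=308
After event 4: A_seq=446 A_ack=224 B_seq=224 B_ack=446

446 224 224 446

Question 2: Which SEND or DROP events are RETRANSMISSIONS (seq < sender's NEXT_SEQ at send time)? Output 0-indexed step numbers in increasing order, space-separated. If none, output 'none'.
Answer: 3

Derivation:
Step 0: SEND seq=200 -> fresh
Step 1: DROP seq=0 -> fresh
Step 2: SEND seq=146 -> fresh
Step 3: SEND seq=0 -> retransmit
Step 4: SEND seq=308 -> fresh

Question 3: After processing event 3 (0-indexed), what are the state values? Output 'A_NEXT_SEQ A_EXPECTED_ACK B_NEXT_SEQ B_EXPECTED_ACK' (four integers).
After event 0: A_seq=0 A_ack=224 B_seq=224 B_ack=0
After event 1: A_seq=146 A_ack=224 B_seq=224 B_ack=0
After event 2: A_seq=308 A_ack=224 B_seq=224 B_ack=0
After event 3: A_seq=308 A_ack=224 B_seq=224 B_ack=308

308 224 224 308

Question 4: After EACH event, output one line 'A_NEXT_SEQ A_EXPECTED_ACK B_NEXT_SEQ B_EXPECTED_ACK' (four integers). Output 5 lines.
0 224 224 0
146 224 224 0
308 224 224 0
308 224 224 308
446 224 224 446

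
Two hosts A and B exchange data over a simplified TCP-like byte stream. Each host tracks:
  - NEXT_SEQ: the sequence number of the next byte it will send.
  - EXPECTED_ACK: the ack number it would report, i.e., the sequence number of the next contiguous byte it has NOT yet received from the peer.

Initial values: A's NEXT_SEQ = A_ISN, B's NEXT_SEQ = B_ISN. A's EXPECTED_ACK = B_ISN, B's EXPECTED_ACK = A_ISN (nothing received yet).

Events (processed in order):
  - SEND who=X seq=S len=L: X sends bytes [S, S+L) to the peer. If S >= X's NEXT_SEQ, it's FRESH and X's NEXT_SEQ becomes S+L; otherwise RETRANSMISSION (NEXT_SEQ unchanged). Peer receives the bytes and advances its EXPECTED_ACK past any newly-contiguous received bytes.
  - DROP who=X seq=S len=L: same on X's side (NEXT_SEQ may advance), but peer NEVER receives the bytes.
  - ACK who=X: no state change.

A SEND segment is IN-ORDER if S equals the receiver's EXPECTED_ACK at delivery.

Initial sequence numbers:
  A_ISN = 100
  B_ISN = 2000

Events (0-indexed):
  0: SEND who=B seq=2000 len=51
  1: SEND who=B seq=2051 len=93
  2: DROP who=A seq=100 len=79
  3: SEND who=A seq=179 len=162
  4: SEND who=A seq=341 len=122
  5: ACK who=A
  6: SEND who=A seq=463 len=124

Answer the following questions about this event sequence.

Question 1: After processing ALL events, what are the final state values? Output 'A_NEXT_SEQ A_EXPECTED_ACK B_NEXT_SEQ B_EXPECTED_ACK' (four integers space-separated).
After event 0: A_seq=100 A_ack=2051 B_seq=2051 B_ack=100
After event 1: A_seq=100 A_ack=2144 B_seq=2144 B_ack=100
After event 2: A_seq=179 A_ack=2144 B_seq=2144 B_ack=100
After event 3: A_seq=341 A_ack=2144 B_seq=2144 B_ack=100
After event 4: A_seq=463 A_ack=2144 B_seq=2144 B_ack=100
After event 5: A_seq=463 A_ack=2144 B_seq=2144 B_ack=100
After event 6: A_seq=587 A_ack=2144 B_seq=2144 B_ack=100

Answer: 587 2144 2144 100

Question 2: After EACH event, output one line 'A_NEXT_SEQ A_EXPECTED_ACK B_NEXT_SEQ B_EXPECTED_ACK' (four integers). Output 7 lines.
100 2051 2051 100
100 2144 2144 100
179 2144 2144 100
341 2144 2144 100
463 2144 2144 100
463 2144 2144 100
587 2144 2144 100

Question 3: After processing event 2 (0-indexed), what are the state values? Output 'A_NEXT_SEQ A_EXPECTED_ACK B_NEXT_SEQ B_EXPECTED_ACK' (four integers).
After event 0: A_seq=100 A_ack=2051 B_seq=2051 B_ack=100
After event 1: A_seq=100 A_ack=2144 B_seq=2144 B_ack=100
After event 2: A_seq=179 A_ack=2144 B_seq=2144 B_ack=100

179 2144 2144 100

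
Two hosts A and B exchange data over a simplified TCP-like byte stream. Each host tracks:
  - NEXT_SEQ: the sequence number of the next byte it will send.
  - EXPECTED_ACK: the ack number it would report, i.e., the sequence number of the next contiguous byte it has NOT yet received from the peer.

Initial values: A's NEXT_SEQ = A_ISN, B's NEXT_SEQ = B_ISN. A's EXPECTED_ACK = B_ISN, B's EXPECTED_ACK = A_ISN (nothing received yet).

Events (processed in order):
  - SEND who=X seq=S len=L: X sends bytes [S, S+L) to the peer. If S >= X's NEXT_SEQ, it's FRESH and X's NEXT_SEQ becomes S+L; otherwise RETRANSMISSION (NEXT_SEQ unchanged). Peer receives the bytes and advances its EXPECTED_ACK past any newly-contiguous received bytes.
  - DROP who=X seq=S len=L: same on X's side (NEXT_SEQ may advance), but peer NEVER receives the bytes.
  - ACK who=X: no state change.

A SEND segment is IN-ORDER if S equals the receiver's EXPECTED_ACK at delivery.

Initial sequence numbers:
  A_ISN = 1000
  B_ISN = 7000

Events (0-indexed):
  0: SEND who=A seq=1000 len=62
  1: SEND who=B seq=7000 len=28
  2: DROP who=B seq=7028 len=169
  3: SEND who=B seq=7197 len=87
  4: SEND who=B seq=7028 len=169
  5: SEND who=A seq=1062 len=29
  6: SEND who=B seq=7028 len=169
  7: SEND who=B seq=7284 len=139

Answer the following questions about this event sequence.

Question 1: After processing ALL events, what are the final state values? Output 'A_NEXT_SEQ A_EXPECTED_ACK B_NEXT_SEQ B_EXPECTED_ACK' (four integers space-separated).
Answer: 1091 7423 7423 1091

Derivation:
After event 0: A_seq=1062 A_ack=7000 B_seq=7000 B_ack=1062
After event 1: A_seq=1062 A_ack=7028 B_seq=7028 B_ack=1062
After event 2: A_seq=1062 A_ack=7028 B_seq=7197 B_ack=1062
After event 3: A_seq=1062 A_ack=7028 B_seq=7284 B_ack=1062
After event 4: A_seq=1062 A_ack=7284 B_seq=7284 B_ack=1062
After event 5: A_seq=1091 A_ack=7284 B_seq=7284 B_ack=1091
After event 6: A_seq=1091 A_ack=7284 B_seq=7284 B_ack=1091
After event 7: A_seq=1091 A_ack=7423 B_seq=7423 B_ack=1091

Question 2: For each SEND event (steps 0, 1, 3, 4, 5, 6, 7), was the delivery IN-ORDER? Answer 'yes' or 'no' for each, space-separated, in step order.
Step 0: SEND seq=1000 -> in-order
Step 1: SEND seq=7000 -> in-order
Step 3: SEND seq=7197 -> out-of-order
Step 4: SEND seq=7028 -> in-order
Step 5: SEND seq=1062 -> in-order
Step 6: SEND seq=7028 -> out-of-order
Step 7: SEND seq=7284 -> in-order

Answer: yes yes no yes yes no yes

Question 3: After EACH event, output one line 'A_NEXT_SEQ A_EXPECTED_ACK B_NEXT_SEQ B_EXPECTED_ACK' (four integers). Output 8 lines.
1062 7000 7000 1062
1062 7028 7028 1062
1062 7028 7197 1062
1062 7028 7284 1062
1062 7284 7284 1062
1091 7284 7284 1091
1091 7284 7284 1091
1091 7423 7423 1091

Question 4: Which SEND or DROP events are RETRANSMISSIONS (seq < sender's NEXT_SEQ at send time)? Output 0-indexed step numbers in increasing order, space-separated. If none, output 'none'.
Step 0: SEND seq=1000 -> fresh
Step 1: SEND seq=7000 -> fresh
Step 2: DROP seq=7028 -> fresh
Step 3: SEND seq=7197 -> fresh
Step 4: SEND seq=7028 -> retransmit
Step 5: SEND seq=1062 -> fresh
Step 6: SEND seq=7028 -> retransmit
Step 7: SEND seq=7284 -> fresh

Answer: 4 6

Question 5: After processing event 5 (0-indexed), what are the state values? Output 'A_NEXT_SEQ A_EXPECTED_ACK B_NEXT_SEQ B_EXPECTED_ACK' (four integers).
After event 0: A_seq=1062 A_ack=7000 B_seq=7000 B_ack=1062
After event 1: A_seq=1062 A_ack=7028 B_seq=7028 B_ack=1062
After event 2: A_seq=1062 A_ack=7028 B_seq=7197 B_ack=1062
After event 3: A_seq=1062 A_ack=7028 B_seq=7284 B_ack=1062
After event 4: A_seq=1062 A_ack=7284 B_seq=7284 B_ack=1062
After event 5: A_seq=1091 A_ack=7284 B_seq=7284 B_ack=1091

1091 7284 7284 1091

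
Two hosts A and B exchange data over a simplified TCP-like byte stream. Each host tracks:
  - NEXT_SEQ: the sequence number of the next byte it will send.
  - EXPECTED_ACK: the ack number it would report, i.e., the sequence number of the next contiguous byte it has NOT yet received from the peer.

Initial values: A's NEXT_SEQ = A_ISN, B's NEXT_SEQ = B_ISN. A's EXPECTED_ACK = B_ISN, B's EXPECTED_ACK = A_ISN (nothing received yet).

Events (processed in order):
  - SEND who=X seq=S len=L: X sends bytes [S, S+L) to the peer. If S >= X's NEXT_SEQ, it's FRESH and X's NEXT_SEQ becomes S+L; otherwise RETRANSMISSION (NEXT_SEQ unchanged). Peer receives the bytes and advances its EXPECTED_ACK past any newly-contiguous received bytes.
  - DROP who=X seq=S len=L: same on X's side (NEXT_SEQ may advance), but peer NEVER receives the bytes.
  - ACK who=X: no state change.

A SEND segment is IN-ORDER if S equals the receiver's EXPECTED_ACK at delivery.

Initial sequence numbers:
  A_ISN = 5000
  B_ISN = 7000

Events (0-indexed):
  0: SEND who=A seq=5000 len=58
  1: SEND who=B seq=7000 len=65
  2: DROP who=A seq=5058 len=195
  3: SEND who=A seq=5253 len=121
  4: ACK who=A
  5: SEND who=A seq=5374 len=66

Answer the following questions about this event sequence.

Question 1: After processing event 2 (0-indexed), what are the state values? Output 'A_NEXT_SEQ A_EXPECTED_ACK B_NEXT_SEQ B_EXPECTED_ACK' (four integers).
After event 0: A_seq=5058 A_ack=7000 B_seq=7000 B_ack=5058
After event 1: A_seq=5058 A_ack=7065 B_seq=7065 B_ack=5058
After event 2: A_seq=5253 A_ack=7065 B_seq=7065 B_ack=5058

5253 7065 7065 5058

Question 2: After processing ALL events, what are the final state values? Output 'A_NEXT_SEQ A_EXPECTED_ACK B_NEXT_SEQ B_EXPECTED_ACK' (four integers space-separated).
After event 0: A_seq=5058 A_ack=7000 B_seq=7000 B_ack=5058
After event 1: A_seq=5058 A_ack=7065 B_seq=7065 B_ack=5058
After event 2: A_seq=5253 A_ack=7065 B_seq=7065 B_ack=5058
After event 3: A_seq=5374 A_ack=7065 B_seq=7065 B_ack=5058
After event 4: A_seq=5374 A_ack=7065 B_seq=7065 B_ack=5058
After event 5: A_seq=5440 A_ack=7065 B_seq=7065 B_ack=5058

Answer: 5440 7065 7065 5058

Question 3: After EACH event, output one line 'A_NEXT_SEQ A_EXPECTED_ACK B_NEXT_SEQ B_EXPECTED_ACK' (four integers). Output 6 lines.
5058 7000 7000 5058
5058 7065 7065 5058
5253 7065 7065 5058
5374 7065 7065 5058
5374 7065 7065 5058
5440 7065 7065 5058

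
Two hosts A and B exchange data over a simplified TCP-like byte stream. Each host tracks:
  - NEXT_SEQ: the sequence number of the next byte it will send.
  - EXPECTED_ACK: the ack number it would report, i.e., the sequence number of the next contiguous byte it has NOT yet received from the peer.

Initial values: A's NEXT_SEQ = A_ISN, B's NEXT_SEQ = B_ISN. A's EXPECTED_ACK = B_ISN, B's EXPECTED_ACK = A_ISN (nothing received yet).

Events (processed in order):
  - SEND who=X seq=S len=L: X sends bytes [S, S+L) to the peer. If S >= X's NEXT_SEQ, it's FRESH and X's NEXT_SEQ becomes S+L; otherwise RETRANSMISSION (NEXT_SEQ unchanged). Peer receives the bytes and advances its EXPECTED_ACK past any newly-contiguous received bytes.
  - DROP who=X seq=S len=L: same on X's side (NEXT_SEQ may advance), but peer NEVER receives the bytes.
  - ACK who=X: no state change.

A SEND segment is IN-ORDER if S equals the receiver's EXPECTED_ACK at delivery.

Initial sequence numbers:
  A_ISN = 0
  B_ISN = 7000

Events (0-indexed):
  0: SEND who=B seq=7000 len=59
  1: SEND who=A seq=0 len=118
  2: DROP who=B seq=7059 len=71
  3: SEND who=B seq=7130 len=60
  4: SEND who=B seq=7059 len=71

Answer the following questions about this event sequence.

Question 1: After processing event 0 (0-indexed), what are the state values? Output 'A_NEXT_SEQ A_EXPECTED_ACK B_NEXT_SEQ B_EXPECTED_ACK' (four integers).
After event 0: A_seq=0 A_ack=7059 B_seq=7059 B_ack=0

0 7059 7059 0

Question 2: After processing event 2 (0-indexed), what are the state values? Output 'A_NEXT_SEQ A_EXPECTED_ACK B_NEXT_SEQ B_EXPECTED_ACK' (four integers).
After event 0: A_seq=0 A_ack=7059 B_seq=7059 B_ack=0
After event 1: A_seq=118 A_ack=7059 B_seq=7059 B_ack=118
After event 2: A_seq=118 A_ack=7059 B_seq=7130 B_ack=118

118 7059 7130 118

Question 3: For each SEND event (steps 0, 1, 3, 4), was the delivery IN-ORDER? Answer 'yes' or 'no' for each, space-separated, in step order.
Step 0: SEND seq=7000 -> in-order
Step 1: SEND seq=0 -> in-order
Step 3: SEND seq=7130 -> out-of-order
Step 4: SEND seq=7059 -> in-order

Answer: yes yes no yes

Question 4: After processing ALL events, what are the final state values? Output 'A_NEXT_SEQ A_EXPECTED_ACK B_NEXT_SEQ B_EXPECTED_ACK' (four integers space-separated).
After event 0: A_seq=0 A_ack=7059 B_seq=7059 B_ack=0
After event 1: A_seq=118 A_ack=7059 B_seq=7059 B_ack=118
After event 2: A_seq=118 A_ack=7059 B_seq=7130 B_ack=118
After event 3: A_seq=118 A_ack=7059 B_seq=7190 B_ack=118
After event 4: A_seq=118 A_ack=7190 B_seq=7190 B_ack=118

Answer: 118 7190 7190 118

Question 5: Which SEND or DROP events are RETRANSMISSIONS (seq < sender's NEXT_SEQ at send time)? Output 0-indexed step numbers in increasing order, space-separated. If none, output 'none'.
Answer: 4

Derivation:
Step 0: SEND seq=7000 -> fresh
Step 1: SEND seq=0 -> fresh
Step 2: DROP seq=7059 -> fresh
Step 3: SEND seq=7130 -> fresh
Step 4: SEND seq=7059 -> retransmit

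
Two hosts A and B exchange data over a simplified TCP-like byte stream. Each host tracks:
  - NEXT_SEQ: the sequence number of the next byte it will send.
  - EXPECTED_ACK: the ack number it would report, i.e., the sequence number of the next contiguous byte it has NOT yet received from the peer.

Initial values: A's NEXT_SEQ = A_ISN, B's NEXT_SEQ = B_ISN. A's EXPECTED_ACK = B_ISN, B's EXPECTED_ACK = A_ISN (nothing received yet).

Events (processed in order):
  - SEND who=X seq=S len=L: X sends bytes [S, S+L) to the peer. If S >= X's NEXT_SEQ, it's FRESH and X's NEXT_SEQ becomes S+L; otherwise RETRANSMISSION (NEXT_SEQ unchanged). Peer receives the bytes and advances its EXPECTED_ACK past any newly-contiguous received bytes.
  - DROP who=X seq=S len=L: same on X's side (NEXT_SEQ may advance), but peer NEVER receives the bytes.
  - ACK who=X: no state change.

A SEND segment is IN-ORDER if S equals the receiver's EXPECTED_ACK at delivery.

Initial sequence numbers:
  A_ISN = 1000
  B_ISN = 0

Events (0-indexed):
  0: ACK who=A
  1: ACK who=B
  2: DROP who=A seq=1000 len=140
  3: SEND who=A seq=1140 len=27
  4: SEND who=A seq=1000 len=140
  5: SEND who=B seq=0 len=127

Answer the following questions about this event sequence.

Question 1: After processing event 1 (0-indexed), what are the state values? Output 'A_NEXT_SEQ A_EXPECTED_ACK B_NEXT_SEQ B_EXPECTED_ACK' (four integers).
After event 0: A_seq=1000 A_ack=0 B_seq=0 B_ack=1000
After event 1: A_seq=1000 A_ack=0 B_seq=0 B_ack=1000

1000 0 0 1000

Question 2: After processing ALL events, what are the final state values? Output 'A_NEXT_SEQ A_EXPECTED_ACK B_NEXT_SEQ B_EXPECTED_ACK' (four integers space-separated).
Answer: 1167 127 127 1167

Derivation:
After event 0: A_seq=1000 A_ack=0 B_seq=0 B_ack=1000
After event 1: A_seq=1000 A_ack=0 B_seq=0 B_ack=1000
After event 2: A_seq=1140 A_ack=0 B_seq=0 B_ack=1000
After event 3: A_seq=1167 A_ack=0 B_seq=0 B_ack=1000
After event 4: A_seq=1167 A_ack=0 B_seq=0 B_ack=1167
After event 5: A_seq=1167 A_ack=127 B_seq=127 B_ack=1167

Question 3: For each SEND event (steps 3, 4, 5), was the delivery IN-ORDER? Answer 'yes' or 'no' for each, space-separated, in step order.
Step 3: SEND seq=1140 -> out-of-order
Step 4: SEND seq=1000 -> in-order
Step 5: SEND seq=0 -> in-order

Answer: no yes yes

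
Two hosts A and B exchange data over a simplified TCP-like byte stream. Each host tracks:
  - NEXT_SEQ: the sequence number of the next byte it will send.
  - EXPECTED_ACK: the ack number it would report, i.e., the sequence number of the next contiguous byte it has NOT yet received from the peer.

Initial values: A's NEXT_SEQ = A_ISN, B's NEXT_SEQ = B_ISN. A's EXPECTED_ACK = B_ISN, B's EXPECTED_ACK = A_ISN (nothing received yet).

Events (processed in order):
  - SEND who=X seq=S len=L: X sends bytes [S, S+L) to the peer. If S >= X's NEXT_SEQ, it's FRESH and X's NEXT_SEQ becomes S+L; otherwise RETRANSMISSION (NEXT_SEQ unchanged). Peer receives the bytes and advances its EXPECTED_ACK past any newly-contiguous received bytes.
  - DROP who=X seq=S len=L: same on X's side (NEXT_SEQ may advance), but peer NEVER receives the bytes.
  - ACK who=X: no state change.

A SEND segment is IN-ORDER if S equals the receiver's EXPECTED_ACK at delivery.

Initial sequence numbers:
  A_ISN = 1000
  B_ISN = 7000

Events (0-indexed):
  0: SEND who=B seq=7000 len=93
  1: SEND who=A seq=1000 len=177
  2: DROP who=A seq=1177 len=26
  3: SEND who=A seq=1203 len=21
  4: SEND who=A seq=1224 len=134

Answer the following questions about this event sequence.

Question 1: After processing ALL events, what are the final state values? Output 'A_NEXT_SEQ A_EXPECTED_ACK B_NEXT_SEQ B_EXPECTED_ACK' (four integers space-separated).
After event 0: A_seq=1000 A_ack=7093 B_seq=7093 B_ack=1000
After event 1: A_seq=1177 A_ack=7093 B_seq=7093 B_ack=1177
After event 2: A_seq=1203 A_ack=7093 B_seq=7093 B_ack=1177
After event 3: A_seq=1224 A_ack=7093 B_seq=7093 B_ack=1177
After event 4: A_seq=1358 A_ack=7093 B_seq=7093 B_ack=1177

Answer: 1358 7093 7093 1177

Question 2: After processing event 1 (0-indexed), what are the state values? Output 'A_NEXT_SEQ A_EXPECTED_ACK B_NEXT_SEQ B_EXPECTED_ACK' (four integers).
After event 0: A_seq=1000 A_ack=7093 B_seq=7093 B_ack=1000
After event 1: A_seq=1177 A_ack=7093 B_seq=7093 B_ack=1177

1177 7093 7093 1177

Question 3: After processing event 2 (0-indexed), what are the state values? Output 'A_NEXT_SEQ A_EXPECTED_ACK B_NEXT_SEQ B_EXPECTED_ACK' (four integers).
After event 0: A_seq=1000 A_ack=7093 B_seq=7093 B_ack=1000
After event 1: A_seq=1177 A_ack=7093 B_seq=7093 B_ack=1177
After event 2: A_seq=1203 A_ack=7093 B_seq=7093 B_ack=1177

1203 7093 7093 1177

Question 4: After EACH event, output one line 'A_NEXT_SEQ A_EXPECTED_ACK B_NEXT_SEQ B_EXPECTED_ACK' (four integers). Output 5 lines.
1000 7093 7093 1000
1177 7093 7093 1177
1203 7093 7093 1177
1224 7093 7093 1177
1358 7093 7093 1177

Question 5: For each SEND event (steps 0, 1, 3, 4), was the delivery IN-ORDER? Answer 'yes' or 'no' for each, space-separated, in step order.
Step 0: SEND seq=7000 -> in-order
Step 1: SEND seq=1000 -> in-order
Step 3: SEND seq=1203 -> out-of-order
Step 4: SEND seq=1224 -> out-of-order

Answer: yes yes no no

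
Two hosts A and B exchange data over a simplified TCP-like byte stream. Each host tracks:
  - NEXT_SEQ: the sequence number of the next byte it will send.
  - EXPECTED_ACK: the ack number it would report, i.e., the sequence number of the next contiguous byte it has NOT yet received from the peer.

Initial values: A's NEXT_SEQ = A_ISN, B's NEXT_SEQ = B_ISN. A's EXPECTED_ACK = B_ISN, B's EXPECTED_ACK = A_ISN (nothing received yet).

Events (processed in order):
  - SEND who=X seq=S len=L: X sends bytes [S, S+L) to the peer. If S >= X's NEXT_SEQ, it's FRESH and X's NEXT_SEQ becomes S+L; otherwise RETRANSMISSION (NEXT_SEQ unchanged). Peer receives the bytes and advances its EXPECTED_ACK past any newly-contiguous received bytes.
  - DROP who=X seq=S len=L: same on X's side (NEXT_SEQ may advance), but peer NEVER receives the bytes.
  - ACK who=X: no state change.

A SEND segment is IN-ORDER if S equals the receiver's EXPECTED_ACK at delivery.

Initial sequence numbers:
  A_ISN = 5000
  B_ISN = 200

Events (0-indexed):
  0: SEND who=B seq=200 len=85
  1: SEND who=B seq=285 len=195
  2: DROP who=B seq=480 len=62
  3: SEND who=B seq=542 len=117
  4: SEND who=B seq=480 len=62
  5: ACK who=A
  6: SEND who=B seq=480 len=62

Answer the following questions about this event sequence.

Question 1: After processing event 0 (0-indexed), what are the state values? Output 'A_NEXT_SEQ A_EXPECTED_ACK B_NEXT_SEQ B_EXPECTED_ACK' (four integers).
After event 0: A_seq=5000 A_ack=285 B_seq=285 B_ack=5000

5000 285 285 5000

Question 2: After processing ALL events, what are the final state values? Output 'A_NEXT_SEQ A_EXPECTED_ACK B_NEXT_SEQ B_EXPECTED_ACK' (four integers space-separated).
Answer: 5000 659 659 5000

Derivation:
After event 0: A_seq=5000 A_ack=285 B_seq=285 B_ack=5000
After event 1: A_seq=5000 A_ack=480 B_seq=480 B_ack=5000
After event 2: A_seq=5000 A_ack=480 B_seq=542 B_ack=5000
After event 3: A_seq=5000 A_ack=480 B_seq=659 B_ack=5000
After event 4: A_seq=5000 A_ack=659 B_seq=659 B_ack=5000
After event 5: A_seq=5000 A_ack=659 B_seq=659 B_ack=5000
After event 6: A_seq=5000 A_ack=659 B_seq=659 B_ack=5000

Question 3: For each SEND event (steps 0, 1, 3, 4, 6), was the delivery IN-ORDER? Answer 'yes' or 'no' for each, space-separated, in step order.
Answer: yes yes no yes no

Derivation:
Step 0: SEND seq=200 -> in-order
Step 1: SEND seq=285 -> in-order
Step 3: SEND seq=542 -> out-of-order
Step 4: SEND seq=480 -> in-order
Step 6: SEND seq=480 -> out-of-order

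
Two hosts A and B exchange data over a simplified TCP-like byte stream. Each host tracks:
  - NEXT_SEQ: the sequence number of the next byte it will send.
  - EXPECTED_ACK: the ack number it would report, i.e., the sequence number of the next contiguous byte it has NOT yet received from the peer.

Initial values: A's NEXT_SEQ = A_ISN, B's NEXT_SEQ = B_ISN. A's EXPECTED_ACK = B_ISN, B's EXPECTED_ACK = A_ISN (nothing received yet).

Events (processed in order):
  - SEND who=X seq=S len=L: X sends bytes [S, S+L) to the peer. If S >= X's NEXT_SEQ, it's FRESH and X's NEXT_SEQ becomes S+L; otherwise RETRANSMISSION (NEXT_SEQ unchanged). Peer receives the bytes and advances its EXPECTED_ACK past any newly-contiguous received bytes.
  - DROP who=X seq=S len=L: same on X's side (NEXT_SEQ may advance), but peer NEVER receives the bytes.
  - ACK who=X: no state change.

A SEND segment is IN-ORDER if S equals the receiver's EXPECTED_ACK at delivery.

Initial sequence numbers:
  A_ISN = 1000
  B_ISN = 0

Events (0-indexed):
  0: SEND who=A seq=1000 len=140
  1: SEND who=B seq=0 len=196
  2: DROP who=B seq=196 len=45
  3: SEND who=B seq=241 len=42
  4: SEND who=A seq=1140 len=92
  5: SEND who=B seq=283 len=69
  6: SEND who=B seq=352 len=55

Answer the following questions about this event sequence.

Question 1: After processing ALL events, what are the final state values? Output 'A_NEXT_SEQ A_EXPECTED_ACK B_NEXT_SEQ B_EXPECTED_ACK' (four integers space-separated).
After event 0: A_seq=1140 A_ack=0 B_seq=0 B_ack=1140
After event 1: A_seq=1140 A_ack=196 B_seq=196 B_ack=1140
After event 2: A_seq=1140 A_ack=196 B_seq=241 B_ack=1140
After event 3: A_seq=1140 A_ack=196 B_seq=283 B_ack=1140
After event 4: A_seq=1232 A_ack=196 B_seq=283 B_ack=1232
After event 5: A_seq=1232 A_ack=196 B_seq=352 B_ack=1232
After event 6: A_seq=1232 A_ack=196 B_seq=407 B_ack=1232

Answer: 1232 196 407 1232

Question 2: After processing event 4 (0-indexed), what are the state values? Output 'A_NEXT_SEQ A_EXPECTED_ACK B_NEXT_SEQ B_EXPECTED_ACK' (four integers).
After event 0: A_seq=1140 A_ack=0 B_seq=0 B_ack=1140
After event 1: A_seq=1140 A_ack=196 B_seq=196 B_ack=1140
After event 2: A_seq=1140 A_ack=196 B_seq=241 B_ack=1140
After event 3: A_seq=1140 A_ack=196 B_seq=283 B_ack=1140
After event 4: A_seq=1232 A_ack=196 B_seq=283 B_ack=1232

1232 196 283 1232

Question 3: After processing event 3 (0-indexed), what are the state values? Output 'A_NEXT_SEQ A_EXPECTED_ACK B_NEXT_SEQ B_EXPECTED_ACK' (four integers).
After event 0: A_seq=1140 A_ack=0 B_seq=0 B_ack=1140
After event 1: A_seq=1140 A_ack=196 B_seq=196 B_ack=1140
After event 2: A_seq=1140 A_ack=196 B_seq=241 B_ack=1140
After event 3: A_seq=1140 A_ack=196 B_seq=283 B_ack=1140

1140 196 283 1140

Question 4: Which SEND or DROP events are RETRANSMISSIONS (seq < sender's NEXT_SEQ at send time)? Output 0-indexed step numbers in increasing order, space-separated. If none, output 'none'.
Answer: none

Derivation:
Step 0: SEND seq=1000 -> fresh
Step 1: SEND seq=0 -> fresh
Step 2: DROP seq=196 -> fresh
Step 3: SEND seq=241 -> fresh
Step 4: SEND seq=1140 -> fresh
Step 5: SEND seq=283 -> fresh
Step 6: SEND seq=352 -> fresh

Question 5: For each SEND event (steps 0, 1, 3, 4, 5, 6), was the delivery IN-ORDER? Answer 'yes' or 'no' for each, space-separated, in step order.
Answer: yes yes no yes no no

Derivation:
Step 0: SEND seq=1000 -> in-order
Step 1: SEND seq=0 -> in-order
Step 3: SEND seq=241 -> out-of-order
Step 4: SEND seq=1140 -> in-order
Step 5: SEND seq=283 -> out-of-order
Step 6: SEND seq=352 -> out-of-order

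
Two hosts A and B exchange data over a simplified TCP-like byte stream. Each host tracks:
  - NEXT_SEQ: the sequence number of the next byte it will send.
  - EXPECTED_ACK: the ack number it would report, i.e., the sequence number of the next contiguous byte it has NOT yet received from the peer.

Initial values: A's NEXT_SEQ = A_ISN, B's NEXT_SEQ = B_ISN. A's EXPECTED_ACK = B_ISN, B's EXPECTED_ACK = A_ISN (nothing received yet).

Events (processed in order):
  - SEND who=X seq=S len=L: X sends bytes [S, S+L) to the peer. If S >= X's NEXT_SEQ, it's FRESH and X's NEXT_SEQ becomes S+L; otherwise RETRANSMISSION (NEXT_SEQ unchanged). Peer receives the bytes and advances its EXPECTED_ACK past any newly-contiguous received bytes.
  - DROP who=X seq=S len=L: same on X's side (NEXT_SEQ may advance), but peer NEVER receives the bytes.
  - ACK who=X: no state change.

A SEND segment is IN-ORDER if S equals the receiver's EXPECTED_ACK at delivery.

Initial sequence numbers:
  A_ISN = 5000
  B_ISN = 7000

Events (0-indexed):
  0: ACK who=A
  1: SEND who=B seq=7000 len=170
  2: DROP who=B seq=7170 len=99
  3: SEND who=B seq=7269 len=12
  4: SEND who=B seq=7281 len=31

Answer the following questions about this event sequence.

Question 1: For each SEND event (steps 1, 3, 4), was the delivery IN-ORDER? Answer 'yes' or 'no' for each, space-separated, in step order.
Step 1: SEND seq=7000 -> in-order
Step 3: SEND seq=7269 -> out-of-order
Step 4: SEND seq=7281 -> out-of-order

Answer: yes no no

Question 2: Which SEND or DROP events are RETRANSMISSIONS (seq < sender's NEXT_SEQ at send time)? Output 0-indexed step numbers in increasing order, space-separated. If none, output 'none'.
Step 1: SEND seq=7000 -> fresh
Step 2: DROP seq=7170 -> fresh
Step 3: SEND seq=7269 -> fresh
Step 4: SEND seq=7281 -> fresh

Answer: none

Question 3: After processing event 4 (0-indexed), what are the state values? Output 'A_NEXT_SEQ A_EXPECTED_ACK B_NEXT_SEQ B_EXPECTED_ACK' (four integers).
After event 0: A_seq=5000 A_ack=7000 B_seq=7000 B_ack=5000
After event 1: A_seq=5000 A_ack=7170 B_seq=7170 B_ack=5000
After event 2: A_seq=5000 A_ack=7170 B_seq=7269 B_ack=5000
After event 3: A_seq=5000 A_ack=7170 B_seq=7281 B_ack=5000
After event 4: A_seq=5000 A_ack=7170 B_seq=7312 B_ack=5000

5000 7170 7312 5000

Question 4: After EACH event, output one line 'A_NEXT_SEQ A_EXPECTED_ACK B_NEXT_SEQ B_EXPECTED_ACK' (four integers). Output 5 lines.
5000 7000 7000 5000
5000 7170 7170 5000
5000 7170 7269 5000
5000 7170 7281 5000
5000 7170 7312 5000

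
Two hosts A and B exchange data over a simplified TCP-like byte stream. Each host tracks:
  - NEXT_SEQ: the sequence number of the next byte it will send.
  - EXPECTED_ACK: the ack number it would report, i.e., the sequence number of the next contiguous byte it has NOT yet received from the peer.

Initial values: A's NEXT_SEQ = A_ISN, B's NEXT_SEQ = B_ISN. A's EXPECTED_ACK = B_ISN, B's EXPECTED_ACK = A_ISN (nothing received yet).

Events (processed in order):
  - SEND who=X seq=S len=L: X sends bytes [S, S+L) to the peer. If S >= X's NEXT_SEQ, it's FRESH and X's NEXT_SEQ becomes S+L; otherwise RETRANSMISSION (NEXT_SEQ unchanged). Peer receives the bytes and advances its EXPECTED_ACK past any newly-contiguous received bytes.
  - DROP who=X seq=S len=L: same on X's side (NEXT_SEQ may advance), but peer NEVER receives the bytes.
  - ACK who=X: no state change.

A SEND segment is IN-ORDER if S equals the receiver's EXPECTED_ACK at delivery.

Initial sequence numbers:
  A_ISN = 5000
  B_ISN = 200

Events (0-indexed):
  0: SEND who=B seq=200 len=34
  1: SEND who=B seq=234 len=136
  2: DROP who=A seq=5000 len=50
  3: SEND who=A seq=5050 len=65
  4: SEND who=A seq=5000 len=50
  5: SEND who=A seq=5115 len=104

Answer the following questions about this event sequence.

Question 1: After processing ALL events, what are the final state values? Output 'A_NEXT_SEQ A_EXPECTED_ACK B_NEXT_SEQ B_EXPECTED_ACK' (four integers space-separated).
After event 0: A_seq=5000 A_ack=234 B_seq=234 B_ack=5000
After event 1: A_seq=5000 A_ack=370 B_seq=370 B_ack=5000
After event 2: A_seq=5050 A_ack=370 B_seq=370 B_ack=5000
After event 3: A_seq=5115 A_ack=370 B_seq=370 B_ack=5000
After event 4: A_seq=5115 A_ack=370 B_seq=370 B_ack=5115
After event 5: A_seq=5219 A_ack=370 B_seq=370 B_ack=5219

Answer: 5219 370 370 5219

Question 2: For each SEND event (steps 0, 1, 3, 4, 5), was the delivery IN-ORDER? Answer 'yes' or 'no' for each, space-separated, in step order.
Step 0: SEND seq=200 -> in-order
Step 1: SEND seq=234 -> in-order
Step 3: SEND seq=5050 -> out-of-order
Step 4: SEND seq=5000 -> in-order
Step 5: SEND seq=5115 -> in-order

Answer: yes yes no yes yes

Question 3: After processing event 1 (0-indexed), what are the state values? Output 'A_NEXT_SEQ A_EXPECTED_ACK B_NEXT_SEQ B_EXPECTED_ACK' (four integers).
After event 0: A_seq=5000 A_ack=234 B_seq=234 B_ack=5000
After event 1: A_seq=5000 A_ack=370 B_seq=370 B_ack=5000

5000 370 370 5000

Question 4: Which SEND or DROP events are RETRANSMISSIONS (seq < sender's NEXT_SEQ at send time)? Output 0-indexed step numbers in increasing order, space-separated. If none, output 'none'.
Step 0: SEND seq=200 -> fresh
Step 1: SEND seq=234 -> fresh
Step 2: DROP seq=5000 -> fresh
Step 3: SEND seq=5050 -> fresh
Step 4: SEND seq=5000 -> retransmit
Step 5: SEND seq=5115 -> fresh

Answer: 4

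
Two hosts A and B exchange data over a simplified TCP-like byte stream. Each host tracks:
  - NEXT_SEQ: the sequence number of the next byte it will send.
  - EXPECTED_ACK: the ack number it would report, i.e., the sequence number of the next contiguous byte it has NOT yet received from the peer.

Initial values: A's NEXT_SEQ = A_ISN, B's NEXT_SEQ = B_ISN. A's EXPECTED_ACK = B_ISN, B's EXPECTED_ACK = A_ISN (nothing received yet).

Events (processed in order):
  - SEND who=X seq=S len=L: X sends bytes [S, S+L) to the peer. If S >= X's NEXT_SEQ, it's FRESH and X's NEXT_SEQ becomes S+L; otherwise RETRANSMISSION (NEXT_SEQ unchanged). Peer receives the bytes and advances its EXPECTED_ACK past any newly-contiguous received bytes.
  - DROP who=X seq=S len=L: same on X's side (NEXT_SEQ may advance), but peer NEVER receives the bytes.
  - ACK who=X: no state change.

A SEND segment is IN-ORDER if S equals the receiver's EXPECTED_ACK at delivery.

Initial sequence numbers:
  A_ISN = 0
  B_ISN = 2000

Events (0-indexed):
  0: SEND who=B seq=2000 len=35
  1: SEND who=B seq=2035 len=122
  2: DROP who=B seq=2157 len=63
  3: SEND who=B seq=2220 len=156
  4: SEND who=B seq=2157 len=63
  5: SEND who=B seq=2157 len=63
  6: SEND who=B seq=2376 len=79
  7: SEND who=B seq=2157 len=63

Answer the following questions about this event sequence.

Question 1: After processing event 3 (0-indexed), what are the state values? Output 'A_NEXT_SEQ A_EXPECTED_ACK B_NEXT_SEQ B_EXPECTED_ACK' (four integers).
After event 0: A_seq=0 A_ack=2035 B_seq=2035 B_ack=0
After event 1: A_seq=0 A_ack=2157 B_seq=2157 B_ack=0
After event 2: A_seq=0 A_ack=2157 B_seq=2220 B_ack=0
After event 3: A_seq=0 A_ack=2157 B_seq=2376 B_ack=0

0 2157 2376 0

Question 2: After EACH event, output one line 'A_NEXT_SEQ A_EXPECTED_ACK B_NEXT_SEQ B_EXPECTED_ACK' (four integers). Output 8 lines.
0 2035 2035 0
0 2157 2157 0
0 2157 2220 0
0 2157 2376 0
0 2376 2376 0
0 2376 2376 0
0 2455 2455 0
0 2455 2455 0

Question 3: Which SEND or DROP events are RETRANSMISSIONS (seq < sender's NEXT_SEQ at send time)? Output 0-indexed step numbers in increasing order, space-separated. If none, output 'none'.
Answer: 4 5 7

Derivation:
Step 0: SEND seq=2000 -> fresh
Step 1: SEND seq=2035 -> fresh
Step 2: DROP seq=2157 -> fresh
Step 3: SEND seq=2220 -> fresh
Step 4: SEND seq=2157 -> retransmit
Step 5: SEND seq=2157 -> retransmit
Step 6: SEND seq=2376 -> fresh
Step 7: SEND seq=2157 -> retransmit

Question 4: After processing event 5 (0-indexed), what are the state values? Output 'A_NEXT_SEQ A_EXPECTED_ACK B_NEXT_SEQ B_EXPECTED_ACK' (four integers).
After event 0: A_seq=0 A_ack=2035 B_seq=2035 B_ack=0
After event 1: A_seq=0 A_ack=2157 B_seq=2157 B_ack=0
After event 2: A_seq=0 A_ack=2157 B_seq=2220 B_ack=0
After event 3: A_seq=0 A_ack=2157 B_seq=2376 B_ack=0
After event 4: A_seq=0 A_ack=2376 B_seq=2376 B_ack=0
After event 5: A_seq=0 A_ack=2376 B_seq=2376 B_ack=0

0 2376 2376 0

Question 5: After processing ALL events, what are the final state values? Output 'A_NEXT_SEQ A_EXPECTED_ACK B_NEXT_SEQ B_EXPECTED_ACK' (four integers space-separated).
Answer: 0 2455 2455 0

Derivation:
After event 0: A_seq=0 A_ack=2035 B_seq=2035 B_ack=0
After event 1: A_seq=0 A_ack=2157 B_seq=2157 B_ack=0
After event 2: A_seq=0 A_ack=2157 B_seq=2220 B_ack=0
After event 3: A_seq=0 A_ack=2157 B_seq=2376 B_ack=0
After event 4: A_seq=0 A_ack=2376 B_seq=2376 B_ack=0
After event 5: A_seq=0 A_ack=2376 B_seq=2376 B_ack=0
After event 6: A_seq=0 A_ack=2455 B_seq=2455 B_ack=0
After event 7: A_seq=0 A_ack=2455 B_seq=2455 B_ack=0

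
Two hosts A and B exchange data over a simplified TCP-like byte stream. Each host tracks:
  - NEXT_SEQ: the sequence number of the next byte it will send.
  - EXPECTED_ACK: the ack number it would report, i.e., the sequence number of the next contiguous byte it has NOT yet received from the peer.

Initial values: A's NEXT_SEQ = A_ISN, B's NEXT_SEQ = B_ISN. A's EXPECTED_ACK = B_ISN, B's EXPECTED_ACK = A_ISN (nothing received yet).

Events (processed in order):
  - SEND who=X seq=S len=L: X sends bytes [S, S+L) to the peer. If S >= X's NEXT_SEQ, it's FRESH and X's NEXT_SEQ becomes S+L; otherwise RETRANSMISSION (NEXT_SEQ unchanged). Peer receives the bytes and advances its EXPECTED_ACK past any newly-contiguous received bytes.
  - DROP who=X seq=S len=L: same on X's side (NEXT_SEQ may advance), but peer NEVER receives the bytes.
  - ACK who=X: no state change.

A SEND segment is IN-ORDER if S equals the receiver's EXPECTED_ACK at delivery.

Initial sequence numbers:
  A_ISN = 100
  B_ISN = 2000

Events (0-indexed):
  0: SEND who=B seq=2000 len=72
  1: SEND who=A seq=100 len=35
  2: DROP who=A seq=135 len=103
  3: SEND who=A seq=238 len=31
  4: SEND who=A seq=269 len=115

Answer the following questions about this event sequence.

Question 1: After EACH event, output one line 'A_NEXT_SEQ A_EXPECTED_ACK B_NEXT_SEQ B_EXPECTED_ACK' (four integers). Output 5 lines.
100 2072 2072 100
135 2072 2072 135
238 2072 2072 135
269 2072 2072 135
384 2072 2072 135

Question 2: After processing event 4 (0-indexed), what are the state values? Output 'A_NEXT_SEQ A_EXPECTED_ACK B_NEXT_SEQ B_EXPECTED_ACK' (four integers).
After event 0: A_seq=100 A_ack=2072 B_seq=2072 B_ack=100
After event 1: A_seq=135 A_ack=2072 B_seq=2072 B_ack=135
After event 2: A_seq=238 A_ack=2072 B_seq=2072 B_ack=135
After event 3: A_seq=269 A_ack=2072 B_seq=2072 B_ack=135
After event 4: A_seq=384 A_ack=2072 B_seq=2072 B_ack=135

384 2072 2072 135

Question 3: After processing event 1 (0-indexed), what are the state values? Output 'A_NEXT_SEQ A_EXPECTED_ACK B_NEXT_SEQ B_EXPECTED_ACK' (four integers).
After event 0: A_seq=100 A_ack=2072 B_seq=2072 B_ack=100
After event 1: A_seq=135 A_ack=2072 B_seq=2072 B_ack=135

135 2072 2072 135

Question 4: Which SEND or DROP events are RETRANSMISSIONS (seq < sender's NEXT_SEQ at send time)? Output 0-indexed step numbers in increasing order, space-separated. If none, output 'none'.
Answer: none

Derivation:
Step 0: SEND seq=2000 -> fresh
Step 1: SEND seq=100 -> fresh
Step 2: DROP seq=135 -> fresh
Step 3: SEND seq=238 -> fresh
Step 4: SEND seq=269 -> fresh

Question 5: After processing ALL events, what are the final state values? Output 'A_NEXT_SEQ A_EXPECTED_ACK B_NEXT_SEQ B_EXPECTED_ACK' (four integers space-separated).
After event 0: A_seq=100 A_ack=2072 B_seq=2072 B_ack=100
After event 1: A_seq=135 A_ack=2072 B_seq=2072 B_ack=135
After event 2: A_seq=238 A_ack=2072 B_seq=2072 B_ack=135
After event 3: A_seq=269 A_ack=2072 B_seq=2072 B_ack=135
After event 4: A_seq=384 A_ack=2072 B_seq=2072 B_ack=135

Answer: 384 2072 2072 135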